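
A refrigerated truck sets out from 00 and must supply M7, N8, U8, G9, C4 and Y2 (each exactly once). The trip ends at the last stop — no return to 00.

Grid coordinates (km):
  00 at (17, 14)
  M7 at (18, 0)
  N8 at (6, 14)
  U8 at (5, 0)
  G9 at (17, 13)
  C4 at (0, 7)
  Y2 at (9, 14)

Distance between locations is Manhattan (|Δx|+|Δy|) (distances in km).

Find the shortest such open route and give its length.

Shortest open route: 51 km.

There are 6! = 720 possible orderings.
00 - M7 - N8 - U8 - G9 - C4 - Y2: 15+26+15+25+23+16 = 120
00 - M7 - N8 - U8 - G9 - Y2 - C4: 15+26+15+25+9+16 = 106
00 - M7 - N8 - U8 - C4 - G9 - Y2: 15+26+15+12+23+9 = 100
00 - M7 - N8 - U8 - C4 - Y2 - G9: 15+26+15+12+16+9 = 93
00 - M7 - N8 - U8 - Y2 - G9 - C4: 15+26+15+18+9+23 = 106
00 - M7 - N8 - U8 - Y2 - C4 - G9: 15+26+15+18+16+23 = 113
00 - M7 - N8 - G9 - U8 - C4 - Y2: 15+26+12+25+12+16 = 106
00 - M7 - N8 - G9 - U8 - Y2 - C4: 15+26+12+25+18+16 = 112
… (712 more)
00 - G9 - Y2 - N8 - C4 - U8 - M7: 1+9+3+13+12+13 = 51  ← best
The minimum is 51.
One shortest path: 00 → G9 → Y2 → N8 → C4 → U8 → M7.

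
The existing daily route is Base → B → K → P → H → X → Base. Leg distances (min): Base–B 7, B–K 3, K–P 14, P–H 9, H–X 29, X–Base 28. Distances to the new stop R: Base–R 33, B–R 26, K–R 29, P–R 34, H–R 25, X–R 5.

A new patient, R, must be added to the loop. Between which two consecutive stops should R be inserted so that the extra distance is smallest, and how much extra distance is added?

+1 min — insert R between H and X.

Insertion cost between consecutive stops i–j is d(i,R) + d(R,j) − d(i,j):
  between Base and B: 33 + 26 − 7 = 52
  between B and K: 26 + 29 − 3 = 52
  between K and P: 29 + 34 − 14 = 49
  between P and H: 34 + 25 − 9 = 50
  between H and X: 25 + 5 − 29 = 1
  between X and Base: 5 + 33 − 28 = 10
Cheapest insertion is between H and X, adding 1.
New total = 90 + 1 = 91.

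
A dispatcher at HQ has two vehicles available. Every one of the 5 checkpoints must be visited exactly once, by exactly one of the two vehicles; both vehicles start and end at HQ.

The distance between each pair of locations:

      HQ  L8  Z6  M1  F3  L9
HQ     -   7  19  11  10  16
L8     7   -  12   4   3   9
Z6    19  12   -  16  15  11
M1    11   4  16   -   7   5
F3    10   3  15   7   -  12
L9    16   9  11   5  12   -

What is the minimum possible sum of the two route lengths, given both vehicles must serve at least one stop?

66 — the smallest possible combined total.

Try each way of splitting the stops between the two vehicles (each non-empty) and, for each split, find the best tour for each vehicle:
  {L8} + {Z6, M1, F3, L9}: 14 + 52 = 66
  {Z6} + {L8, M1, F3, L9}: 38 + 38 = 76
  {L8, Z6} + {M1, F3, L9}: 38 + 38 = 76
  {M1} + {L8, Z6, F3, L9}: 22 + 52 = 74
  {L8, M1} + {Z6, F3, L9}: 22 + 52 = 74
  {Z6, M1} + {L8, F3, L9}: 46 + 38 = 84
  … (15 splits in total)
Best: vehicle 1 HQ → L8 → HQ = 14; vehicle 2 HQ → Z6 → L9 → M1 → F3 → HQ = 52; combined 66.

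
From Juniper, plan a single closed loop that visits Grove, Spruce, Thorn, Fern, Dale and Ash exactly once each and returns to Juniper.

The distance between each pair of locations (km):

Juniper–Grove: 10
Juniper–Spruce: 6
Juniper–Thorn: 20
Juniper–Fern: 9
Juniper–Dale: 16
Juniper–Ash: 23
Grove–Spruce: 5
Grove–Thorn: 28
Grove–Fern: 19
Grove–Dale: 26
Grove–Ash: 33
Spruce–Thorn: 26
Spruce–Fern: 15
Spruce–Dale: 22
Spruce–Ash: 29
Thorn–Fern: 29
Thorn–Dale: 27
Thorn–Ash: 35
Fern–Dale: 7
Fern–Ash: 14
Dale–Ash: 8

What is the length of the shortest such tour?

Juniper→Grove→Spruce→Thorn→Fern→Dale→Ash→Juniper: 10+5+26+29+7+8+23 = 108
Juniper→Grove→Spruce→Thorn→Fern→Ash→Dale→Juniper: 10+5+26+29+14+8+16 = 108
Juniper→Grove→Spruce→Thorn→Dale→Fern→Ash→Juniper: 10+5+26+27+7+14+23 = 112
Juniper→Grove→Spruce→Thorn→Dale→Ash→Fern→Juniper: 10+5+26+27+8+14+9 = 99
Juniper→Grove→Spruce→Thorn→Ash→Fern→Dale→Juniper: 10+5+26+35+14+7+16 = 113
Juniper→Grove→Spruce→Thorn→Ash→Dale→Fern→Juniper: 10+5+26+35+8+7+9 = 100
Juniper→Grove→Spruce→Fern→Thorn→Dale→Ash→Juniper: 10+5+15+29+27+8+23 = 117
Juniper→Grove→Spruce→Fern→Thorn→Ash→Dale→Juniper: 10+5+15+29+35+8+16 = 118
… (352 more)
Juniper→Spruce→Grove→Thorn→Dale→Ash→Fern→Juniper: 6+5+28+27+8+14+9 = 97  ← best
The minimum is 97.
One optimal route: Juniper → Spruce → Grove → Thorn → Dale → Ash → Fern → Juniper (or its reverse).

97 km — the shortest possible round trip.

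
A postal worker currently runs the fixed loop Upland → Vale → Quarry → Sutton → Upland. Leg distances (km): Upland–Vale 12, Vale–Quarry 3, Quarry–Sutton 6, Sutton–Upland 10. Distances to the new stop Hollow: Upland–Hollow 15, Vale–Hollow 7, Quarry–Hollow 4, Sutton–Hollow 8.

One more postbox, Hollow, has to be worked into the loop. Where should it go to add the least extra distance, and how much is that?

+6 km — insert Hollow between Quarry and Sutton.

Insertion cost between consecutive stops i–j is d(i,Hollow) + d(Hollow,j) − d(i,j):
  between Upland and Vale: 15 + 7 − 12 = 10
  between Vale and Quarry: 7 + 4 − 3 = 8
  between Quarry and Sutton: 4 + 8 − 6 = 6
  between Sutton and Upland: 8 + 15 − 10 = 13
Cheapest insertion is between Quarry and Sutton, adding 6.
New total = 31 + 6 = 37.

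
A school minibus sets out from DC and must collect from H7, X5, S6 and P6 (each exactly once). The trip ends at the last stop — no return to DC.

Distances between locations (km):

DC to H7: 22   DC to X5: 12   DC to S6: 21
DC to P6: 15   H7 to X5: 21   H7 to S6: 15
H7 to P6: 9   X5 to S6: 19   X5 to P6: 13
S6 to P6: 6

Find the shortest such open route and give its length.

There are 4! = 24 possible orderings.
DC → H7 → X5 → S6 → P6: 22+21+19+6 = 68
DC → H7 → X5 → P6 → S6: 22+21+13+6 = 62
DC → H7 → S6 → X5 → P6: 22+15+19+13 = 69
DC → H7 → S6 → P6 → X5: 22+15+6+13 = 56
DC → H7 → P6 → X5 → S6: 22+9+13+19 = 63
DC → H7 → P6 → S6 → X5: 22+9+6+19 = 56
DC → X5 → H7 → S6 → P6: 12+21+15+6 = 54
DC → X5 → H7 → P6 → S6: 12+21+9+6 = 48
DC → X5 → S6 → H7 → P6: 12+19+15+9 = 55
DC → X5 → S6 → P6 → H7: 12+19+6+9 = 46
DC → X5 → P6 → H7 → S6: 12+13+9+15 = 49
DC → X5 → P6 → S6 → H7: 12+13+6+15 = 46
DC → S6 → H7 → X5 → P6: 21+15+21+13 = 70
DC → S6 → H7 → P6 → X5: 21+15+9+13 = 58
… (10 more)
The minimum is 46.
One shortest path: DC → X5 → S6 → P6 → H7.

Shortest open route: 46 km.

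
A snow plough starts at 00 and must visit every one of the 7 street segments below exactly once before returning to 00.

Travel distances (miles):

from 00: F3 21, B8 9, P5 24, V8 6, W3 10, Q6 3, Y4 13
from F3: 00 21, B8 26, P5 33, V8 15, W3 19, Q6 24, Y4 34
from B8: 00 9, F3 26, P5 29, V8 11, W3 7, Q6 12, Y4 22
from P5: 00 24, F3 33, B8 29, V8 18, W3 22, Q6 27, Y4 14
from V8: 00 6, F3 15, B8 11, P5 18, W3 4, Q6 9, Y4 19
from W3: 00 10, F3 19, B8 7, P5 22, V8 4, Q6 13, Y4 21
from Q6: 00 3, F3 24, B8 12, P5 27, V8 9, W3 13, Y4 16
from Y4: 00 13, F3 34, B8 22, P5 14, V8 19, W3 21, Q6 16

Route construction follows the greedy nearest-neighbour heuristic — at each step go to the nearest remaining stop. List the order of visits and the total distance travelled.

At 00 the remaining stops are Q6 3, V8 6, B8 9, W3 10, Y4 13, F3 21, P5 24; go to Q6.
At Q6 the remaining stops are V8 9, B8 12, W3 13, Y4 16, F3 24, P5 27; go to V8.
At V8 the remaining stops are W3 4, B8 11, F3 15, P5 18, Y4 19; go to W3.
At W3 the remaining stops are B8 7, F3 19, Y4 21, P5 22; go to B8.
At B8 the remaining stops are Y4 22, F3 26, P5 29; go to Y4.
At Y4 the remaining stops are P5 14, F3 34; go to P5.
At P5 the remaining stops are F3 33; go to F3.
Return F3→00: 21.
Total = 3 + 9 + 4 + 7 + 22 + 14 + 33 + 21 = 113.

113 miles along 00 → Q6 → V8 → W3 → B8 → Y4 → P5 → F3 → 00.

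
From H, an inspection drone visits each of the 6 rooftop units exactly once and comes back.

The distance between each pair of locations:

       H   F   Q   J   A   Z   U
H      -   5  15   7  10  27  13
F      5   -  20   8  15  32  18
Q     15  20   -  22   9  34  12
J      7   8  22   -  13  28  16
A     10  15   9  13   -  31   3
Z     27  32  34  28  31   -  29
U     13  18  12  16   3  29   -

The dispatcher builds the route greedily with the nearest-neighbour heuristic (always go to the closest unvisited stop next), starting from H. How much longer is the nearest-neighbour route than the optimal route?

H: F=5, J=7, A=10, U=13, Q=15, Z=27 ⇒ F
F: J=8, A=15, U=18, Q=20, Z=32 ⇒ J
J: A=13, U=16, Q=22, Z=28 ⇒ A
A: U=3, Q=9, Z=31 ⇒ U
U: Q=12, Z=29 ⇒ Q
Q: Z=34 ⇒ Z
NN route H → F → J → A → U → Q → Z → H costs 102.
Optimal: H → F → J → Z → U → A → Q → H costs 97 (by enumerating all 360 distinct tours).
Excess = 102 − 97 = 5.

Excess over optimum: 5.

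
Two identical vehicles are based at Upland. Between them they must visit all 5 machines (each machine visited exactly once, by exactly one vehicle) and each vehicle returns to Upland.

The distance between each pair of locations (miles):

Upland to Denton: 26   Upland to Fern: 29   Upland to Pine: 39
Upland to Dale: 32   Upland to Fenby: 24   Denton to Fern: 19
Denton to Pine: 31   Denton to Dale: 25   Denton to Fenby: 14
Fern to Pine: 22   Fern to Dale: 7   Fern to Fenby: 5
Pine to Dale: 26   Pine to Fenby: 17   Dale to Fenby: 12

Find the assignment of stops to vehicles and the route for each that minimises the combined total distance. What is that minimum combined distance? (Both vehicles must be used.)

Try each way of splitting the stops between the two vehicles (each non-empty) and, for each split, find the best tour for each vehicle:
  {Denton} + {Fern, Pine, Dale, Fenby}: 52 + 100 = 152
  {Fern} + {Denton, Pine, Dale, Fenby}: 58 + 115 = 173
  {Denton, Fern} + {Pine, Dale, Fenby}: 74 + 99 = 173
  {Pine} + {Denton, Fern, Dale, Fenby}: 78 + 84 = 162
  {Denton, Pine} + {Fern, Dale, Fenby}: 96 + 68 = 164
  {Fern, Pine} + {Denton, Dale, Fenby}: 90 + 84 = 174
  … (15 splits in total)
Best: vehicle 1 Upland → Denton → Upland = 52; vehicle 2 Upland → Pine → Fenby → Fern → Dale → Upland = 100; combined 152.

152 miles — the smallest possible combined total.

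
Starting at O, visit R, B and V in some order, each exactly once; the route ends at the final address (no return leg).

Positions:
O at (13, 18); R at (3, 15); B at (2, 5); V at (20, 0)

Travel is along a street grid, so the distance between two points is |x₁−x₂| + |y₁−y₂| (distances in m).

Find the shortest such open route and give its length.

There are 3! = 6 possible orderings.
O - R - B - V: 13+11+23 = 47
O - R - V - B: 13+32+23 = 68
O - B - R - V: 24+11+32 = 67
O - B - V - R: 24+23+32 = 79
O - V - R - B: 25+32+11 = 68
O - V - B - R: 25+23+11 = 59
The minimum is 47.
One shortest path: O → R → B → V.

Shortest open route: 47 m.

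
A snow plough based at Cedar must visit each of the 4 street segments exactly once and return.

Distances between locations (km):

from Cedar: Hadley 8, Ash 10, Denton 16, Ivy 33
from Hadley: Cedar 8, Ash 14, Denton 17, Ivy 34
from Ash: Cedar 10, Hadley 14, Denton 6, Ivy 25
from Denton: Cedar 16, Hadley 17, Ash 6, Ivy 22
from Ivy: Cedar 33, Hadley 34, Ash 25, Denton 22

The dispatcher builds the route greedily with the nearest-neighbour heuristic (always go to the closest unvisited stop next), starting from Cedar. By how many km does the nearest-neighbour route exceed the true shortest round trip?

3 km longer than the optimal tour.

From Cedar: Hadley=8, Ash=10, Denton=16, Ivy=33 → choose Hadley (8).
From Hadley: Ash=14, Denton=17, Ivy=34 → choose Ash (14).
From Ash: Denton=6, Ivy=25 → choose Denton (6).
From Denton: Ivy=22 → choose Ivy (22).
NN route Cedar → Hadley → Ash → Denton → Ivy → Cedar costs 83.
Optimal: Cedar → Hadley → Ivy → Denton → Ash → Cedar costs 80 (by enumerating all 12 distinct tours).
Excess = 83 − 80 = 3.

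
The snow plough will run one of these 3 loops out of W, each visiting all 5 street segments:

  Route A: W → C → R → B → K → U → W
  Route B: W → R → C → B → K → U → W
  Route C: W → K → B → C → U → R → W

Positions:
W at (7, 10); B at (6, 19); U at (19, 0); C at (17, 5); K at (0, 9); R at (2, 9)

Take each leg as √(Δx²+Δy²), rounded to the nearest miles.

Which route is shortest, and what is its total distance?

Route A: 11 + 16 + 11 + 12 + 21 + 16 = 87
Route B: 5 + 16 + 18 + 12 + 21 + 16 = 88
Route C: 7 + 12 + 18 + 5 + 19 + 5 = 66

Shortest is Route C, total 66 miles.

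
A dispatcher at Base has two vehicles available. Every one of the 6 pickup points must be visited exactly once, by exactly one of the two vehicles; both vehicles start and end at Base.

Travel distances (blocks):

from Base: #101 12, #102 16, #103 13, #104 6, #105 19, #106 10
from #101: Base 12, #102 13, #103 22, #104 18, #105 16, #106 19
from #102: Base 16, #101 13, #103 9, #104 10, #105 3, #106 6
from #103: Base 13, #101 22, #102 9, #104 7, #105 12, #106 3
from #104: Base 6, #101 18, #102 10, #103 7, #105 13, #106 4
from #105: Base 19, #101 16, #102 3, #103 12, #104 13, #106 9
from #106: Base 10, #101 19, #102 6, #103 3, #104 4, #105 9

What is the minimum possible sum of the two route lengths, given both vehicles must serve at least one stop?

Minimum combined distance: 65 blocks.

There are 2^5 − 1 = 31 ways to divide the 6 stops into two non-empty groups. For each, the best each vehicle can do is its own shortest tour through its group:
  {#101} + {#102, #103, #104, #105, #106}: 24 + 44 = 68
  {#102} + {#101, #103, #104, #105, #106}: 32 + 53 = 85
  {#101, #102} + {#103, #104, #105, #106}: 41 + 44 = 85
  {#103} + {#101, #102, #104, #105, #106}: 26 + 47 = 73
  {#101, #103} + {#102, #104, #105, #106}: 47 + 38 = 85
  {#102, #103} + {#101, #104, #105, #106}: 38 + 47 = 85
  … (31 splits in total)
  {#104} + {#101, #102, #103, #105, #106}: 12 + 53 = 65  ← best
Best: vehicle 1 Base → #104 → Base = 12; vehicle 2 Base → #101 → #102 → #105 → #103 → #106 → Base = 53; combined 65.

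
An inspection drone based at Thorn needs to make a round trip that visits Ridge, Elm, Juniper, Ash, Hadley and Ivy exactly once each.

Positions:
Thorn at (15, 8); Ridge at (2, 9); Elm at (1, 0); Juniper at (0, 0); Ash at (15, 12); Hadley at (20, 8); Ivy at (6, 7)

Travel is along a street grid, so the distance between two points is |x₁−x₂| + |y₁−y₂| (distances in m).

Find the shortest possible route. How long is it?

There are 360 distinct closed tours to check (reversals are equivalent).
Thorn - Ridge - Elm - Juniper - Ash - Hadley - Ivy - Thorn: 14+10+1+27+9+15+10 = 86
Thorn - Ridge - Elm - Juniper - Ash - Ivy - Hadley - Thorn: 14+10+1+27+14+15+5 = 86
Thorn - Ridge - Elm - Juniper - Hadley - Ash - Ivy - Thorn: 14+10+1+28+9+14+10 = 86
Thorn - Ridge - Elm - Juniper - Hadley - Ivy - Ash - Thorn: 14+10+1+28+15+14+4 = 86
Thorn - Ridge - Elm - Juniper - Ivy - Ash - Hadley - Thorn: 14+10+1+13+14+9+5 = 66
Thorn - Ridge - Elm - Juniper - Ivy - Hadley - Ash - Thorn: 14+10+1+13+15+9+4 = 66
Thorn - Ridge - Elm - Ash - Juniper - Hadley - Ivy - Thorn: 14+10+26+27+28+15+10 = 130
Thorn - Ridge - Elm - Ash - Juniper - Ivy - Hadley - Thorn: 14+10+26+27+13+15+5 = 110
… (352 more)
Thorn - Ash - Ridge - Elm - Juniper - Ivy - Hadley - Thorn: 4+16+10+1+13+15+5 = 64  ← best
The minimum is 64.
One optimal route: Thorn → Ash → Ridge → Elm → Juniper → Ivy → Hadley → Thorn (or its reverse).

Shortest round trip = 64 m.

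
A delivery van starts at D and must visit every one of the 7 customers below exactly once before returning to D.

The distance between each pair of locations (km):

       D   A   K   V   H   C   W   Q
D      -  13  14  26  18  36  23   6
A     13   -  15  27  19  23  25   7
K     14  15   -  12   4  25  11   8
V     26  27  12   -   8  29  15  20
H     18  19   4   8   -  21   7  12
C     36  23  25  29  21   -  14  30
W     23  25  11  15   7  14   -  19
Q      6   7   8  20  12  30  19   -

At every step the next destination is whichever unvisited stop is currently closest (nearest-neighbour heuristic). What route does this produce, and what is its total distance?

Nearest-neighbour total = 108 km; route D → Q → A → K → H → W → C → V → D.

From D: distances to unvisited — Q=6, A=13, K=14, H=18, W=23, V=26, C=36. Nearest is Q (6).
From Q: distances to unvisited — A=7, K=8, H=12, W=19, V=20, C=30. Nearest is A (7).
From A: distances to unvisited — K=15, H=19, C=23, W=25, V=27. Nearest is K (15).
From K: distances to unvisited — H=4, W=11, V=12, C=25. Nearest is H (4).
From H: distances to unvisited — W=7, V=8, C=21. Nearest is W (7).
From W: distances to unvisited — C=14, V=15. Nearest is C (14).
From C: distances to unvisited — V=29. Nearest is V (29).
Return V→D: 26.
Total = 6 + 7 + 15 + 4 + 7 + 14 + 29 + 26 = 108.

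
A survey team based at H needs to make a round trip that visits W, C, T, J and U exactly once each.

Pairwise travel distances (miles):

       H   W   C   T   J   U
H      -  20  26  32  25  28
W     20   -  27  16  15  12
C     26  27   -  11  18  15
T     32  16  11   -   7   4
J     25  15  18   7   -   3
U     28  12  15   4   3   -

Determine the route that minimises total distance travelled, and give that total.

With 5 stops there are 5!/2 = 60 distinct round trips (a route and its reverse cost the same).
H → W → C → T → J → U → H: 20+27+11+7+3+28 = 96
H → W → C → T → U → J → H: 20+27+11+4+3+25 = 90
H → W → C → J → T → U → H: 20+27+18+7+4+28 = 104
H → W → C → J → U → T → H: 20+27+18+3+4+32 = 104
H → W → C → U → T → J → H: 20+27+15+4+7+25 = 98
H → W → C → U → J → T → H: 20+27+15+3+7+32 = 104
H → W → T → C → J → U → H: 20+16+11+18+3+28 = 96
H → W → T → C → U → J → H: 20+16+11+15+3+25 = 90
H → W → T → J → C → U → H: 20+16+7+18+15+28 = 104
H → W → T → J → U → C → H: 20+16+7+3+15+26 = 87
H → W → T → U → C → J → H: 20+16+4+15+18+25 = 98
H → W → T → U → J → C → H: 20+16+4+3+18+26 = 87
H → W → J → C → T → U → H: 20+15+18+11+4+28 = 96
H → W → J → C → U → T → H: 20+15+18+15+4+32 = 104
… (46 more)
H → W → J → U → T → C → H: 20+15+3+4+11+26 = 79  ← best
The minimum is 79.
One optimal route: H → W → J → U → T → C → H (or its reverse).

79 miles — the shortest possible round trip.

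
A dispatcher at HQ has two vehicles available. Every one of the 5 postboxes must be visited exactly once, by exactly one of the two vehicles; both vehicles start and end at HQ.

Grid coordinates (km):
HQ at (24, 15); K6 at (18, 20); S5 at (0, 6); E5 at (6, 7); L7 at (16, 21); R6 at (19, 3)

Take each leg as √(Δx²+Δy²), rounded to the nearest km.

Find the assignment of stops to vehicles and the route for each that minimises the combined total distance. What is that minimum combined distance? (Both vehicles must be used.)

78 km — the smallest possible combined total.

Try each way of splitting the stops between the two vehicles (each non-empty) and, for each split, find the best tour for each vehicle:
  {K6} + {S5, E5, L7, R6}: 16 + 65 = 81
  {S5} + {K6, E5, L7, R6}: 52 + 54 = 106
  {K6, S5} + {E5, L7, R6}: 57 + 54 = 111
  {E5} + {K6, S5, L7, R6}: 40 + 64 = 104
  {K6, E5} + {S5, L7, R6}: 46 + 64 = 110
  {S5, E5} + {K6, L7, R6}: 52 + 41 = 93
  … (15 splits in total)
  {K6, L7} + {S5, E5, R6}: 20 + 58 = 78  ← best
Best: vehicle 1 HQ → K6 → L7 → HQ = 20; vehicle 2 HQ → E5 → S5 → R6 → HQ = 58; combined 78.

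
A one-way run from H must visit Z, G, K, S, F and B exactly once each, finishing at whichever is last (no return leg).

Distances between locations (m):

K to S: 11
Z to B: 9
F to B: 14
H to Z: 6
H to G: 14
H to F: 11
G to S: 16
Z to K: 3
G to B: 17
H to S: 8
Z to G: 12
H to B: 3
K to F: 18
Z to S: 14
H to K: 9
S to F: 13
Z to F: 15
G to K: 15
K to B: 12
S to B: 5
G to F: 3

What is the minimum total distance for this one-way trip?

There are 6! = 720 possible orderings.
H → Z → G → K → S → F → B: 6+12+15+11+13+14 = 71
H → Z → G → K → S → B → F: 6+12+15+11+5+14 = 63
H → Z → G → K → F → S → B: 6+12+15+18+13+5 = 69
H → Z → G → K → F → B → S: 6+12+15+18+14+5 = 70
H → Z → G → K → B → S → F: 6+12+15+12+5+13 = 63
H → Z → G → K → B → F → S: 6+12+15+12+14+13 = 72
H → Z → G → S → K → F → B: 6+12+16+11+18+14 = 77
H → Z → G → S → K → B → F: 6+12+16+11+12+14 = 71
… (712 more)
H → B → S → K → Z → G → F: 3+5+11+3+12+3 = 37  ← best
The minimum is 37.
One shortest path: H → B → S → K → Z → G → F.

37 m — the minimum one-way total.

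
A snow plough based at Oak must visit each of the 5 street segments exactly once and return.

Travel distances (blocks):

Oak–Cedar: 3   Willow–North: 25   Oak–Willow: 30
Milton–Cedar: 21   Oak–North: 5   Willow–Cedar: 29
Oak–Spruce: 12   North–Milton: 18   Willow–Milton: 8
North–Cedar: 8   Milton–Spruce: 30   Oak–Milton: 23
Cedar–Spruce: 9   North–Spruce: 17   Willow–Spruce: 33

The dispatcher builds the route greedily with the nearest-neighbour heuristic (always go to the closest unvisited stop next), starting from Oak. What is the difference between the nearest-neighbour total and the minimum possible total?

From Oak: Cedar=3, North=5, Spruce=12, Milton=23, Willow=30 → choose Cedar (3).
From Cedar: North=8, Spruce=9, Milton=21, Willow=29 → choose North (8).
From North: Spruce=17, Milton=18, Willow=25 → choose Spruce (17).
From Spruce: Milton=30, Willow=33 → choose Milton (30).
From Milton: Willow=8 → choose Willow (8).
NN route Oak → Cedar → North → Spruce → Milton → Willow → Oak costs 96.
Optimal: Oak → North → Milton → Willow → Spruce → Cedar → Oak costs 76 (by enumerating all 60 distinct tours).
Excess = 96 − 76 = 20.

Excess over optimum: 20 blocks.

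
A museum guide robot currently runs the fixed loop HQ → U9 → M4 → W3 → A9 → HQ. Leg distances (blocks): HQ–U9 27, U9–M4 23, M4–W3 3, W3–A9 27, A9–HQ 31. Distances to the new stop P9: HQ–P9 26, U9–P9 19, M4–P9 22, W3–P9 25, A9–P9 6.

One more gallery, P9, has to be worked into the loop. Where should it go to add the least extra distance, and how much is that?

Minimum extra distance: 1 blocks, inserting P9 between A9 and HQ.

Insertion cost between consecutive stops i–j is d(i,P9) + d(P9,j) − d(i,j):
  between HQ and U9: 26 + 19 − 27 = 18
  between U9 and M4: 19 + 22 − 23 = 18
  between M4 and W3: 22 + 25 − 3 = 44
  between W3 and A9: 25 + 6 − 27 = 4
  between A9 and HQ: 6 + 26 − 31 = 1
Cheapest insertion is between A9 and HQ, adding 1.
New total = 111 + 1 = 112.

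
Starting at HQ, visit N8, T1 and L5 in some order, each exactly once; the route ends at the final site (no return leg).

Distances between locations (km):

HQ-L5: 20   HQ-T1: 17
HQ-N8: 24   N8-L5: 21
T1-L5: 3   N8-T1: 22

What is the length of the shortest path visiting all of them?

There are 3! = 6 possible orderings.
HQ - N8 - T1 - L5: 24+22+3 = 49
HQ - N8 - L5 - T1: 24+21+3 = 48
HQ - T1 - N8 - L5: 17+22+21 = 60
HQ - T1 - L5 - N8: 17+3+21 = 41
HQ - L5 - N8 - T1: 20+21+22 = 63
HQ - L5 - T1 - N8: 20+3+22 = 45
The minimum is 41.
One shortest path: HQ → T1 → L5 → N8.

Minimum one-way distance = 41 km.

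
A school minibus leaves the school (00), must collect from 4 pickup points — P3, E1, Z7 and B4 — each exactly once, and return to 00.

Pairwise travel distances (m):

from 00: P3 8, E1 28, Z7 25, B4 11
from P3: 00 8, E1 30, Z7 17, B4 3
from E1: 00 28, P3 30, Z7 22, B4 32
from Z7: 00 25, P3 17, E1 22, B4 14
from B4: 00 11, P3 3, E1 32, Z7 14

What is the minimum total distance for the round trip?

Shortest round trip = 75 m.

00 → P3 → E1 → Z7 → B4 → 00: 8+30+22+14+11 = 85
00 → P3 → E1 → B4 → Z7 → 00: 8+30+32+14+25 = 109
00 → P3 → Z7 → E1 → B4 → 00: 8+17+22+32+11 = 90
00 → P3 → Z7 → B4 → E1 → 00: 8+17+14+32+28 = 99
00 → P3 → B4 → E1 → Z7 → 00: 8+3+32+22+25 = 90
00 → P3 → B4 → Z7 → E1 → 00: 8+3+14+22+28 = 75
00 → E1 → P3 → Z7 → B4 → 00: 28+30+17+14+11 = 100
00 → E1 → P3 → B4 → Z7 → 00: 28+30+3+14+25 = 100
00 → E1 → Z7 → P3 → B4 → 00: 28+22+17+3+11 = 81
00 → E1 → B4 → P3 → Z7 → 00: 28+32+3+17+25 = 105
00 → Z7 → P3 → E1 → B4 → 00: 25+17+30+32+11 = 115
00 → Z7 → E1 → P3 → B4 → 00: 25+22+30+3+11 = 91
The minimum is 75.
One optimal route: 00 → P3 → B4 → Z7 → E1 → 00 (or its reverse).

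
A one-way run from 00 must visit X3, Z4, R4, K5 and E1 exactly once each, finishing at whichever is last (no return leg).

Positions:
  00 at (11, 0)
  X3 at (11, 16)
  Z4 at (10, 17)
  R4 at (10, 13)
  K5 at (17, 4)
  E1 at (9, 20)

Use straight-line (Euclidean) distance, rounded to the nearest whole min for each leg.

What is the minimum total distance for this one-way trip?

Minimum one-way distance = 25 min.

There are 5! = 120 possible orderings.
00 → X3 → Z4 → R4 → K5 → E1: 16+1+4+11+18 = 50
00 → X3 → Z4 → R4 → E1 → K5: 16+1+4+7+18 = 46
00 → X3 → Z4 → K5 → R4 → E1: 16+1+15+11+7 = 50
00 → X3 → Z4 → K5 → E1 → R4: 16+1+15+18+7 = 57
00 → X3 → Z4 → E1 → R4 → K5: 16+1+3+7+11 = 38
00 → X3 → Z4 → E1 → K5 → R4: 16+1+3+18+11 = 49
00 → X3 → R4 → Z4 → K5 → E1: 16+3+4+15+18 = 56
00 → X3 → R4 → Z4 → E1 → K5: 16+3+4+3+18 = 44
00 → X3 → R4 → K5 → Z4 → E1: 16+3+11+15+3 = 48
00 → X3 → R4 → K5 → E1 → Z4: 16+3+11+18+3 = 51
00 → X3 → R4 → E1 → Z4 → K5: 16+3+7+3+15 = 44
00 → X3 → R4 → E1 → K5 → Z4: 16+3+7+18+15 = 59
00 → X3 → K5 → Z4 → R4 → E1: 16+13+15+4+7 = 55
00 → X3 → K5 → Z4 → E1 → R4: 16+13+15+3+7 = 54
… (106 more)
00 → K5 → R4 → X3 → Z4 → E1: 7+11+3+1+3 = 25  ← best
The minimum is 25.
One shortest path: 00 → K5 → R4 → X3 → Z4 → E1.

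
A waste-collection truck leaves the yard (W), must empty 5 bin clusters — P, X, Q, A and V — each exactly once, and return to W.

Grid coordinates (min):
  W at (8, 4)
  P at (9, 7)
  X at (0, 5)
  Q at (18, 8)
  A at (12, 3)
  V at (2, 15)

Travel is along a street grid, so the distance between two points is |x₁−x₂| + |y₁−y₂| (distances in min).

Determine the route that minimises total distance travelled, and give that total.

There are 60 distinct closed tours to check (reversals are equivalent).
W-P-X-Q-A-V-W: 4+11+21+11+22+17 = 86
W-P-X-Q-V-A-W: 4+11+21+23+22+5 = 86
W-P-X-A-Q-V-W: 4+11+14+11+23+17 = 80
W-P-X-A-V-Q-W: 4+11+14+22+23+14 = 88
W-P-X-V-Q-A-W: 4+11+12+23+11+5 = 66
W-P-X-V-A-Q-W: 4+11+12+22+11+14 = 74
W-P-Q-X-A-V-W: 4+10+21+14+22+17 = 88
W-P-Q-X-V-A-W: 4+10+21+12+22+5 = 74
W-P-Q-A-X-V-W: 4+10+11+14+12+17 = 68
W-P-Q-A-V-X-W: 4+10+11+22+12+9 = 68
W-P-Q-V-X-A-W: 4+10+23+12+14+5 = 68
W-P-Q-V-A-X-W: 4+10+23+22+14+9 = 82
W-P-A-X-Q-V-W: 4+7+14+21+23+17 = 86
W-P-A-X-V-Q-W: 4+7+14+12+23+14 = 74
… (46 more)
W-X-V-P-Q-A-W: 9+12+15+10+11+5 = 62  ← best
The minimum is 62.
One optimal route: W → X → V → P → Q → A → W (or its reverse).

Minimum total distance: 62 min.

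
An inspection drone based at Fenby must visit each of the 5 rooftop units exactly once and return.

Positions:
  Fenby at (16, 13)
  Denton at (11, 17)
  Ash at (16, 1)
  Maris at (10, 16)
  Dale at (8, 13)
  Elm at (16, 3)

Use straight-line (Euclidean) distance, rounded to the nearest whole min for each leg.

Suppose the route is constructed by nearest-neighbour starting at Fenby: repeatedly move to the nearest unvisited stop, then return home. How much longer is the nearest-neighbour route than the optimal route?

Excess over optimum: 1 min.

From Fenby: Denton=6, Maris=7, Dale=8, Elm=10, Ash=12 → choose Denton (6).
From Denton: Maris=1, Dale=5, Elm=15, Ash=17 → choose Maris (1).
From Maris: Dale=4, Elm=14, Ash=16 → choose Dale (4).
From Dale: Elm=13, Ash=14 → choose Elm (13).
From Elm: Ash=2 → choose Ash (2).
NN route Fenby → Denton → Maris → Dale → Elm → Ash → Fenby costs 38.
Optimal: Fenby → Denton → Maris → Dale → Ash → Elm → Fenby costs 37 (by enumerating all 60 distinct tours).
Excess = 38 − 37 = 1.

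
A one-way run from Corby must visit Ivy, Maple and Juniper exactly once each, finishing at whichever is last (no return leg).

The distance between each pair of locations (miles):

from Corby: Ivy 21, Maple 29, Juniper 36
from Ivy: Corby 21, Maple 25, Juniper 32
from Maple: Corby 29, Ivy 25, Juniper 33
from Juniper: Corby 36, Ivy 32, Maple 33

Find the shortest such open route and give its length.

There are 3! = 6 possible orderings.
Corby → Ivy → Maple → Juniper: 21+25+33 = 79
Corby → Ivy → Juniper → Maple: 21+32+33 = 86
Corby → Maple → Ivy → Juniper: 29+25+32 = 86
Corby → Maple → Juniper → Ivy: 29+33+32 = 94
Corby → Juniper → Ivy → Maple: 36+32+25 = 93
Corby → Juniper → Maple → Ivy: 36+33+25 = 94
The minimum is 79.
One shortest path: Corby → Ivy → Maple → Juniper.

79 miles — the minimum one-way total.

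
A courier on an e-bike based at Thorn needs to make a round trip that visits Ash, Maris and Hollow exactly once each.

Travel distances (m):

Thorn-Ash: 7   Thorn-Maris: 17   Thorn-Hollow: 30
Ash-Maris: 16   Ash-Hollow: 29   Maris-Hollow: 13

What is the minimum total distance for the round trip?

Thorn - Ash - Maris - Hollow - Thorn: 7+16+13+30 = 66
Thorn - Ash - Hollow - Maris - Thorn: 7+29+13+17 = 66
Thorn - Maris - Ash - Hollow - Thorn: 17+16+29+30 = 92
The minimum is 66.
One optimal route: Thorn → Ash → Maris → Hollow → Thorn (or its reverse).

Minimum total distance: 66 m.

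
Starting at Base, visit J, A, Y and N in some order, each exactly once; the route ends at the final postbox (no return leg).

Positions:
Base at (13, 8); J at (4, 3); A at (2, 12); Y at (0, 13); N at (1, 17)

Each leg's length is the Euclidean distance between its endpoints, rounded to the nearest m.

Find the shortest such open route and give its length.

Shortest open route: 25 m.

There are 4! = 24 possible orderings.
Base - J - A - Y - N: 10+9+2+4 = 25
Base - J - A - N - Y: 10+9+5+4 = 28
Base - J - Y - A - N: 10+11+2+5 = 28
Base - J - Y - N - A: 10+11+4+5 = 30
Base - J - N - A - Y: 10+14+5+2 = 31
Base - J - N - Y - A: 10+14+4+2 = 30
Base - A - J - Y - N: 12+9+11+4 = 36
Base - A - J - N - Y: 12+9+14+4 = 39
Base - A - Y - J - N: 12+2+11+14 = 39
Base - A - Y - N - J: 12+2+4+14 = 32
Base - A - N - J - Y: 12+5+14+11 = 42
Base - A - N - Y - J: 12+5+4+11 = 32
Base - Y - J - A - N: 14+11+9+5 = 39
Base - Y - J - N - A: 14+11+14+5 = 44
… (10 more)
The minimum is 25.
One shortest path: Base → J → A → Y → N.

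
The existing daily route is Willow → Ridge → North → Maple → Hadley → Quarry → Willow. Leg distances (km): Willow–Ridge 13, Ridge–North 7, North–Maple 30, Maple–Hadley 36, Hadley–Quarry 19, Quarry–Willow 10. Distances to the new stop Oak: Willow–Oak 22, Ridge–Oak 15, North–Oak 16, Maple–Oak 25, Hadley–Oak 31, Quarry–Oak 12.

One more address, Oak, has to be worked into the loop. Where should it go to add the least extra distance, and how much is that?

Insertion cost between consecutive stops i–j is d(i,Oak) + d(Oak,j) − d(i,j):
  between Willow and Ridge: 22 + 15 − 13 = 24
  between Ridge and North: 15 + 16 − 7 = 24
  between North and Maple: 16 + 25 − 30 = 11
  between Maple and Hadley: 25 + 31 − 36 = 20
  between Hadley and Quarry: 31 + 12 − 19 = 24
  between Quarry and Willow: 12 + 22 − 10 = 24
Cheapest insertion is between North and Maple, adding 11.
New total = 115 + 11 = 126.

+11 km — insert Oak between North and Maple.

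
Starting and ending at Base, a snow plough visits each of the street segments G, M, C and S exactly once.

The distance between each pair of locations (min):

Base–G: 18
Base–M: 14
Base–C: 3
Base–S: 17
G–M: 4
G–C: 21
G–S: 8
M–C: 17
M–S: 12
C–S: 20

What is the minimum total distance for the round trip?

With 4 stops there are 4!/2 = 12 distinct round trips (a route and its reverse cost the same).
Base→G→M→C→S→Base: 18+4+17+20+17 = 76
Base→G→M→S→C→Base: 18+4+12+20+3 = 57
Base→G→C→M→S→Base: 18+21+17+12+17 = 85
Base→G→C→S→M→Base: 18+21+20+12+14 = 85
Base→G→S→M→C→Base: 18+8+12+17+3 = 58
Base→G→S→C→M→Base: 18+8+20+17+14 = 77
Base→M→G→C→S→Base: 14+4+21+20+17 = 76
Base→M→G→S→C→Base: 14+4+8+20+3 = 49
Base→M→C→G→S→Base: 14+17+21+8+17 = 77
Base→M→S→G→C→Base: 14+12+8+21+3 = 58
Base→C→G→M→S→Base: 3+21+4+12+17 = 57
Base→C→M→G→S→Base: 3+17+4+8+17 = 49
The minimum is 49.
One optimal route: Base → M → G → S → C → Base (or its reverse).

Shortest round trip = 49 min.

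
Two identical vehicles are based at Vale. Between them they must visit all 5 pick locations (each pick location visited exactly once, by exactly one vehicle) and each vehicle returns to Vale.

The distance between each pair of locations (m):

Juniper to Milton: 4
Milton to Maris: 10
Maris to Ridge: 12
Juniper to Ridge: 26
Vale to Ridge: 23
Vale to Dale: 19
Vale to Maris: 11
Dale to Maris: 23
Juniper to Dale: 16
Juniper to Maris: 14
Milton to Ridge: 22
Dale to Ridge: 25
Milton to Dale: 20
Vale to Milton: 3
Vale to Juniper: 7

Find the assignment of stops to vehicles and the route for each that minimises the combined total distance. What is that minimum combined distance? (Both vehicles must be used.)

Minimum combined distance: 77 m.

Try each way of splitting the stops between the two vehicles (each non-empty) and, for each split, find the best tour for each vehicle:
  {Juniper} + {Milton, Dale, Maris, Ridge}: 14 + 69 = 83
  {Milton} + {Juniper, Dale, Maris, Ridge}: 6 + 71 = 77
  {Juniper, Milton} + {Dale, Maris, Ridge}: 14 + 67 = 81
  {Dale} + {Juniper, Milton, Maris, Ridge}: 38 + 56 = 94
  {Juniper, Dale} + {Milton, Maris, Ridge}: 42 + 48 = 90
  {Milton, Dale} + {Juniper, Maris, Ridge}: 42 + 56 = 98
  … (15 splits in total)
Best: vehicle 1 Vale → Milton → Vale = 6; vehicle 2 Vale → Juniper → Dale → Ridge → Maris → Vale = 71; combined 77.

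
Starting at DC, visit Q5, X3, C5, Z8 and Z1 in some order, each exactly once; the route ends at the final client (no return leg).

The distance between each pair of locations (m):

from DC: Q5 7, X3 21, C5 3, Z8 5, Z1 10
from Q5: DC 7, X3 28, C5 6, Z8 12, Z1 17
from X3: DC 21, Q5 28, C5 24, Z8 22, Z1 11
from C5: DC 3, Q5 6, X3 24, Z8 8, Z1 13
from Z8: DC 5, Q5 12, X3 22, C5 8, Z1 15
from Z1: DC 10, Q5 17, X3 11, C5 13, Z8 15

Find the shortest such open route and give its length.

Minimum one-way distance = 47 m.

There are 5! = 120 possible orderings.
DC → Q5 → X3 → C5 → Z8 → Z1: 7+28+24+8+15 = 82
DC → Q5 → X3 → C5 → Z1 → Z8: 7+28+24+13+15 = 87
DC → Q5 → X3 → Z8 → C5 → Z1: 7+28+22+8+13 = 78
DC → Q5 → X3 → Z8 → Z1 → C5: 7+28+22+15+13 = 85
DC → Q5 → X3 → Z1 → C5 → Z8: 7+28+11+13+8 = 67
DC → Q5 → X3 → Z1 → Z8 → C5: 7+28+11+15+8 = 69
DC → Q5 → C5 → X3 → Z8 → Z1: 7+6+24+22+15 = 74
DC → Q5 → C5 → X3 → Z1 → Z8: 7+6+24+11+15 = 63
DC → Q5 → C5 → Z8 → X3 → Z1: 7+6+8+22+11 = 54
DC → Q5 → C5 → Z8 → Z1 → X3: 7+6+8+15+11 = 47
DC → Q5 → C5 → Z1 → X3 → Z8: 7+6+13+11+22 = 59
DC → Q5 → C5 → Z1 → Z8 → X3: 7+6+13+15+22 = 63
DC → Q5 → Z8 → X3 → C5 → Z1: 7+12+22+24+13 = 78
DC → Q5 → Z8 → X3 → Z1 → C5: 7+12+22+11+13 = 65
… (106 more)
The minimum is 47.
One shortest path: DC → Q5 → C5 → Z8 → Z1 → X3.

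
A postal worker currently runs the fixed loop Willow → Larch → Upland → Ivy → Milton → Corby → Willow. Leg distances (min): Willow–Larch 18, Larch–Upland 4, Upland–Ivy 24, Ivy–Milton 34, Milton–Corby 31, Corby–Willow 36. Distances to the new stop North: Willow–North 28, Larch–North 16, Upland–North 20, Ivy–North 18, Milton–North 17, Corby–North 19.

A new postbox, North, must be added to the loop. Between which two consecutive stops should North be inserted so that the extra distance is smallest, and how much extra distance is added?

Insertion cost between consecutive stops i–j is d(i,North) + d(North,j) − d(i,j):
  between Willow and Larch: 28 + 16 − 18 = 26
  between Larch and Upland: 16 + 20 − 4 = 32
  between Upland and Ivy: 20 + 18 − 24 = 14
  between Ivy and Milton: 18 + 17 − 34 = 1
  between Milton and Corby: 17 + 19 − 31 = 5
  between Corby and Willow: 19 + 28 − 36 = 11
Cheapest insertion is between Ivy and Milton, adding 1.
New total = 147 + 1 = 148.

+1 min — insert North between Ivy and Milton.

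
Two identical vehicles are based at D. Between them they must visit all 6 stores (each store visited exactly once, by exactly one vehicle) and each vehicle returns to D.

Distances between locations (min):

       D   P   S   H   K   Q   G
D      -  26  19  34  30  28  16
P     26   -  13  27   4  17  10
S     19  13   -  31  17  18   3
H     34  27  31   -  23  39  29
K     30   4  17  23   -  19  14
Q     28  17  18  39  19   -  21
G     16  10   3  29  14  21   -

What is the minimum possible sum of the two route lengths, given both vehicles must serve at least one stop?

Try each way of splitting the stops between the two vehicles (each non-empty) and, for each split, find the best tour for each vehicle:
  {P} + {S, H, K, Q, G}: 52 + 113 = 165
  {S} + {P, H, K, Q, G}: 38 + 115 = 153
  {P, S} + {H, K, Q, G}: 58 + 113 = 171
  {H} + {P, S, K, Q, G}: 68 + 83 = 151
  {P, H} + {S, K, Q, G}: 87 + 83 = 170
  {S, H} + {P, K, Q, G}: 84 + 77 = 161
  … (31 splits in total)
  {P, H, K, Q} + {S, G}: 106 + 38 = 144  ← best
Best: vehicle 1 D → H → K → P → Q → D = 106; vehicle 2 D → S → G → D = 38; combined 144.

Minimum combined distance: 144 min.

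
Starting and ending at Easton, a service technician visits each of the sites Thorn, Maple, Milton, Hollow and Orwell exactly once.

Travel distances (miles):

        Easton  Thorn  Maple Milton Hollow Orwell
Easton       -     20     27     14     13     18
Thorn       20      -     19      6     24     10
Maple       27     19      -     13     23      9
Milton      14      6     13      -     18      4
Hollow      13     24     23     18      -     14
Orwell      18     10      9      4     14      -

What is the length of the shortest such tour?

75 miles — the shortest possible round trip.

There are 60 distinct closed tours to check (reversals are equivalent).
Easton→Thorn→Maple→Milton→Hollow→Orwell→Easton: 20+19+13+18+14+18 = 102
Easton→Thorn→Maple→Milton→Orwell→Hollow→Easton: 20+19+13+4+14+13 = 83
Easton→Thorn→Maple→Hollow→Milton→Orwell→Easton: 20+19+23+18+4+18 = 102
Easton→Thorn→Maple→Hollow→Orwell→Milton→Easton: 20+19+23+14+4+14 = 94
Easton→Thorn→Maple→Orwell→Milton→Hollow→Easton: 20+19+9+4+18+13 = 83
Easton→Thorn→Maple→Orwell→Hollow→Milton→Easton: 20+19+9+14+18+14 = 94
Easton→Thorn→Milton→Maple→Hollow→Orwell→Easton: 20+6+13+23+14+18 = 94
Easton→Thorn→Milton→Maple→Orwell→Hollow→Easton: 20+6+13+9+14+13 = 75
Easton→Thorn→Milton→Hollow→Maple→Orwell→Easton: 20+6+18+23+9+18 = 94
Easton→Thorn→Milton→Hollow→Orwell→Maple→Easton: 20+6+18+14+9+27 = 94
Easton→Thorn→Milton→Orwell→Maple→Hollow→Easton: 20+6+4+9+23+13 = 75
Easton→Thorn→Milton→Orwell→Hollow→Maple→Easton: 20+6+4+14+23+27 = 94
Easton→Thorn→Hollow→Maple→Milton→Orwell→Easton: 20+24+23+13+4+18 = 102
Easton→Thorn→Hollow→Maple→Orwell→Milton→Easton: 20+24+23+9+4+14 = 94
… (46 more)
The minimum is 75.
One optimal route: Easton → Thorn → Milton → Maple → Orwell → Hollow → Easton (or its reverse).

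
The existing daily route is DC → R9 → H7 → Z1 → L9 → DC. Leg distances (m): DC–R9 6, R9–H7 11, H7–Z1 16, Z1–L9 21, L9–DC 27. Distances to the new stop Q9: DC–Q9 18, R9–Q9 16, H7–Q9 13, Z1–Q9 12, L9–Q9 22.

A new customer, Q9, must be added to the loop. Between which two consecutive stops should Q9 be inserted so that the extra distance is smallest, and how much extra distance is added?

Adding 9 m by placing Q9 on the H7–Z1 leg.

Insertion cost between consecutive stops i–j is d(i,Q9) + d(Q9,j) − d(i,j):
  between DC and R9: 18 + 16 − 6 = 28
  between R9 and H7: 16 + 13 − 11 = 18
  between H7 and Z1: 13 + 12 − 16 = 9
  between Z1 and L9: 12 + 22 − 21 = 13
  between L9 and DC: 22 + 18 − 27 = 13
Cheapest insertion is between H7 and Z1, adding 9.
New total = 81 + 9 = 90.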